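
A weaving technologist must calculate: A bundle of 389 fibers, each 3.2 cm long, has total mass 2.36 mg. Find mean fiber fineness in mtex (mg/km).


Formula: fineness (mtex) = mass (mg) / total length (km) = (mass_mg / total_length_m) * 1000
Step 1: Convert fiber length: 3.2 cm = 0.032 m
Step 2: Total fiber length = 389 * 0.032 = 12.448 m
Step 3: Linear density = 2.36 mg / 12.448 m = 0.1896 mg/m
Step 4: fineness = 0.1896 * 1000 = 189.6 mtex

189.6 mtex


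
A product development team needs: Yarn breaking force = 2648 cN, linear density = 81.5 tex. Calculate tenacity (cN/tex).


Formula: Tenacity = Breaking force / Linear density
Tenacity = 2648 cN / 81.5 tex
Tenacity = 32.49 cN/tex

32.49 cN/tex


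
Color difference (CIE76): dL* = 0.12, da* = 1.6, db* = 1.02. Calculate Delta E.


Formula: Delta E = sqrt(dL*^2 + da*^2 + db*^2)
Step 1: dL*^2 = 0.12^2 = 0.0144
Step 2: da*^2 = 1.6^2 = 2.56
Step 3: db*^2 = 1.02^2 = 1.0404
Step 4: Sum = 0.0144 + 2.56 + 1.0404 = 3.6148
Step 5: Delta E = sqrt(3.6148) = 1.9

1.9 Delta E


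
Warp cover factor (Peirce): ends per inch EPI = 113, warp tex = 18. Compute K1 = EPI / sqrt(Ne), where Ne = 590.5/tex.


Formula: K1 = EPI / sqrt(Ne), with Ne = 590.5 / tex_warp
Step 1: Ne = 590.5 / 18 = 32.806
Step 2: sqrt(Ne) = sqrt(32.806) = 5.7277
Step 3: K1 = 113 / 5.7277 = 19.7

19.7


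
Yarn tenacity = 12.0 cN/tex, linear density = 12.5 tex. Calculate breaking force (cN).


Formula: Breaking force = Tenacity * Linear density
F = 12.0 cN/tex * 12.5 tex
F = 150.00 cN

150.00 cN


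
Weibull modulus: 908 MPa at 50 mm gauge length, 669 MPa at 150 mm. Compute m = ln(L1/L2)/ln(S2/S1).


Formula: m = ln(L1/L2) / ln(S2/S1)
Step 1: ln(L1/L2) = ln(50/150) = -1.09861
Step 2: S2/S1 = 669/908 = 0.73678
Step 3: ln(S2/S1) = ln(0.73678) = -0.30547
Step 4: m = -1.09861 / -0.30547 = 3.60

3.60 (Weibull m)


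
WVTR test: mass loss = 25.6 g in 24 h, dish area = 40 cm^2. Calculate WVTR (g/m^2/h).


Formula: WVTR = mass_loss / (area * time)
Step 1: Convert area: 40 cm^2 = 0.004 m^2
Step 2: WVTR = 25.6 g / (0.004 m^2 * 24 h)
Step 3: WVTR = 25.6 / 0.096 = 266.7 g/m^2/h

266.7 g/m^2/h


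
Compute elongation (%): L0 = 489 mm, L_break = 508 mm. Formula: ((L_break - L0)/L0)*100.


Formula: Elongation (%) = ((L_break - L0) / L0) * 100
Step 1: Extension = 508 - 489 = 19 mm
Step 2: Elongation = (19 / 489) * 100
Step 3: Elongation = 0.038855 * 100 = 3.8855% ≈ 3.9%

3.9%


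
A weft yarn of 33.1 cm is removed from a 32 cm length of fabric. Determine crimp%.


Formula: Crimp% = ((L_yarn - L_fabric) / L_fabric) * 100
Step 1: Extension = 33.1 - 32 = 1.1 cm
Step 2: Crimp% = (1.1 / 32) * 100
Step 3: Crimp% = 0.034375 * 100 = 3.4375% ≈ 3.4%

3.4%


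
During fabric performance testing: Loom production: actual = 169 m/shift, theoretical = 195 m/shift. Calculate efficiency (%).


Formula: Efficiency% = (Actual output / Theoretical output) * 100
Efficiency% = (169 / 195) * 100
Efficiency% = 0.866667 * 100 = 86.6667% ≈ 86.7%

86.7%


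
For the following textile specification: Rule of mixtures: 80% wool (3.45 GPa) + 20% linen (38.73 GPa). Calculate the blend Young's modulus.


Formula: Blend property = (fraction_A * property_A) + (fraction_B * property_B)
Step 1: Contribution A = 80/100 * 3.45 GPa = 2.76 GPa
Step 2: Contribution B = 20/100 * 38.73 GPa = 7.746 GPa
Step 3: Blend Young's modulus = 2.76 + 7.746 = 10.506 GPa

10.506 GPa


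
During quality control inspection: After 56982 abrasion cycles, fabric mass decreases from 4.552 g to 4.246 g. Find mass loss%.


Formula: Mass loss% = ((m_before - m_after) / m_before) * 100
Step 1: Mass loss = 4.552 - 4.246 = 0.306 g
Step 2: Ratio = 0.306 / 4.552 = 0.0672232
Step 3: Mass loss% = 0.0672232 * 100 = 6.72232% ≈ 6.72%

6.72%


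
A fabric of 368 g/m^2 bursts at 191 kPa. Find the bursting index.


Formula: Bursting Index = Bursting Strength / Fabric GSM
BI = 191 kPa / 368 g/m^2
BI = 0.519 kPa/(g/m^2)

0.519 kPa/(g/m^2)


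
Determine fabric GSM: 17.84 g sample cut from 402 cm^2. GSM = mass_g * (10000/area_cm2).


Formula: GSM = mass_g / area_m2
Step 1: Convert area: 402 cm^2 = 402 / 10000 = 0.0402 m^2
Step 2: GSM = 17.84 g / 0.0402 m^2 = 443.8 g/m^2

443.8 g/m^2


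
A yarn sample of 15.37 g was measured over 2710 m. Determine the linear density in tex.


Formula: Tex = (mass_g / length_m) * 1000
Substituting: Tex = (15.37 / 2710) * 1000
Intermediate: 15.37 / 2710 = 0.00567159 g/m
Tex = 0.00567159 * 1000 = 5.67 tex

5.67 tex


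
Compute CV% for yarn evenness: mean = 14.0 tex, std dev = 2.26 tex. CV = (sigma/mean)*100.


Formula: CV% = (standard deviation / mean) * 100
Step 1: Ratio = 2.26 / 14.0 = 0.161429
Step 2: CV% = 0.161429 * 100 = 16.1429% ≈ 16.1%

16.1%


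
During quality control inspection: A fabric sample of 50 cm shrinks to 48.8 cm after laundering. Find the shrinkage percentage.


Formula: Shrinkage% = ((L_before - L_after) / L_before) * 100
Step 1: Shrinkage = 50 - 48.8 = 1.2 cm
Step 2: Shrinkage% = (1.2 / 50) * 100
Step 3: Shrinkage% = 0.024 * 100 = 2.4%

2.4%


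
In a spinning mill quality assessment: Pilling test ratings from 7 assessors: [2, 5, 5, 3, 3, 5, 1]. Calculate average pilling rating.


Formula: Mean = sum / count
Sum = 2 + 5 + 5 + 3 + 3 + 5 + 1 = 24
Mean = 24 / 7 = 3.4

3.4


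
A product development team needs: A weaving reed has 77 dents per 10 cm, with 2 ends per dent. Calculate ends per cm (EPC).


Formula: EPC = (dents per 10 cm * ends per dent) / 10
Step 1: Total ends per 10 cm = 77 * 2 = 154
Step 2: EPC = 154 / 10 = 15.4 ends/cm

15.4 ends/cm


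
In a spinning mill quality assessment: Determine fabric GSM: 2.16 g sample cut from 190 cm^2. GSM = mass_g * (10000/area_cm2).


Formula: GSM = mass_g / area_m2
Step 1: Convert area: 190 cm^2 = 190 / 10000 = 0.019 m^2
Step 2: GSM = 2.16 g / 0.019 m^2 = 113.7 g/m^2

113.7 g/m^2


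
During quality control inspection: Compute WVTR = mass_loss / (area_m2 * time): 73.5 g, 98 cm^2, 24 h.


Formula: WVTR = mass_loss / (area * time)
Step 1: Convert area: 98 cm^2 = 0.0098 m^2
Step 2: WVTR = 73.5 g / (0.0098 m^2 * 24 h)
Step 3: WVTR = 73.5 / 0.2352 = 312.5 g/m^2/h

312.5 g/m^2/h


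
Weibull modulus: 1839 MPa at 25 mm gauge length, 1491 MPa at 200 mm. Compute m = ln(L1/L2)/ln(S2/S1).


Formula: m = ln(L1/L2) / ln(S2/S1)
Step 1: ln(L1/L2) = ln(25/200) = -2.07944
Step 2: S2/S1 = 1491/1839 = 0.81077
Step 3: ln(S2/S1) = ln(0.81077) = -0.20977
Step 4: m = -2.07944 / -0.20977 = 9.91

9.91 (Weibull m)


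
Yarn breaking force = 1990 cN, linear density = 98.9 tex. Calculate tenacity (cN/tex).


Formula: Tenacity = Breaking force / Linear density
Tenacity = 1990 cN / 98.9 tex
Tenacity = 20.12 cN/tex

20.12 cN/tex


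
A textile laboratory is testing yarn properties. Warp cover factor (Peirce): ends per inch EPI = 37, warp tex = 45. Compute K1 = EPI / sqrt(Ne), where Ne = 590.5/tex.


Formula: K1 = EPI / sqrt(Ne), with Ne = 590.5 / tex_warp
Step 1: Ne = 590.5 / 45 = 13.122
Step 2: sqrt(Ne) = sqrt(13.122) = 3.6224
Step 3: K1 = 37 / 3.6224 = 10.2

10.2


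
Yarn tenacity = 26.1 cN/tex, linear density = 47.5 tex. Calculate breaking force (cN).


Formula: Breaking force = Tenacity * Linear density
F = 26.1 cN/tex * 47.5 tex
F = 1239.75 cN

1239.75 cN


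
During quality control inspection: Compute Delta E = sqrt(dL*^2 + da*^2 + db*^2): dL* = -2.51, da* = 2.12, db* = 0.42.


Formula: Delta E = sqrt(dL*^2 + da*^2 + db*^2)
Step 1: dL*^2 = (-2.51)^2 = 6.3001
Step 2: da*^2 = 2.12^2 = 4.4944
Step 3: db*^2 = 0.42^2 = 0.1764
Step 4: Sum = 6.3001 + 4.4944 + 0.1764 = 10.9709
Step 5: Delta E = sqrt(10.9709) = 3.31

3.31 Delta E


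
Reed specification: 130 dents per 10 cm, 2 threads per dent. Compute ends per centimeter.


Formula: EPC = (dents per 10 cm * ends per dent) / 10
Step 1: Total ends per 10 cm = 130 * 2 = 260
Step 2: EPC = 260 / 10 = 26.0 ends/cm

26.0 ends/cm


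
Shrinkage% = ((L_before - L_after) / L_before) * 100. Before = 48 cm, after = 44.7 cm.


Formula: Shrinkage% = ((L_before - L_after) / L_before) * 100
Step 1: Shrinkage = 48 - 44.7 = 3.3 cm
Step 2: Shrinkage% = (3.3 / 48) * 100
Step 3: Shrinkage% = 0.06875 * 100 = 6.875% ≈ 6.9%

6.9%


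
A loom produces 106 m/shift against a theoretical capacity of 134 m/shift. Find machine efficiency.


Formula: Efficiency% = (Actual output / Theoretical output) * 100
Efficiency% = (106 / 134) * 100
Efficiency% = 0.791045 * 100 = 79.1045% ≈ 79.1%

79.1%


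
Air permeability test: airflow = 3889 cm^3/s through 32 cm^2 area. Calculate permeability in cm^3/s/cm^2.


Formula: Air Permeability = Airflow / Test Area
AP = 3889 cm^3/s / 32 cm^2
AP = 121.5 cm^3/s/cm^2

121.5 cm^3/s/cm^2


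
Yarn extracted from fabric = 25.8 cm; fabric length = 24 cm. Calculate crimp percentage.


Formula: Crimp% = ((L_yarn - L_fabric) / L_fabric) * 100
Step 1: Extension = 25.8 - 24 = 1.8 cm
Step 2: Crimp% = (1.8 / 24) * 100
Step 3: Crimp% = 0.075 * 100 = 7.5%

7.5%


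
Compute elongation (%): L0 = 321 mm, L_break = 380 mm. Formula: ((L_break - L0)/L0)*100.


Formula: Elongation (%) = ((L_break - L0) / L0) * 100
Step 1: Extension = 380 - 321 = 59 mm
Step 2: Elongation = (59 / 321) * 100
Step 3: Elongation = 0.183801 * 100 = 18.3801% ≈ 18.4%

18.4%


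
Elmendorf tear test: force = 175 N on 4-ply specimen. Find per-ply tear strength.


Formula: Per-ply strength = Total force / Number of plies
Per-ply = 175 N / 4
Per-ply = 43.75 N

43.75 N


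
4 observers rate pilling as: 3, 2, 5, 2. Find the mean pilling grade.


Formula: Mean = sum / count
Sum = 3 + 2 + 5 + 2 = 12
Mean = 12 / 4 = 3.0

3.0


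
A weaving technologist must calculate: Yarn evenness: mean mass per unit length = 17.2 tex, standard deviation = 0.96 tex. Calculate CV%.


Formula: CV% = (standard deviation / mean) * 100
Step 1: Ratio = 0.96 / 17.2 = 0.055814
Step 2: CV% = 0.055814 * 100 = 5.5814% ≈ 5.6%

5.6%


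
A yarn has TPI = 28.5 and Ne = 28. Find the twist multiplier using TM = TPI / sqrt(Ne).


Formula: TM = TPI / sqrt(Ne)
Step 1: sqrt(Ne) = sqrt(28) = 5.2915
Step 2: TM = 28.5 / 5.2915 = 5.39

5.39 TM


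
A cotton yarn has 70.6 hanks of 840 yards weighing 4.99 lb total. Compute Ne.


Formula: Ne = hanks / mass_lb
Substituting: Ne = 70.6 / 4.99
Ne = 14.1

14.1 Ne


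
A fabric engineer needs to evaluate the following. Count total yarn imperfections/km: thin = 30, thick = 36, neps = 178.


Formula: Total = thin places + thick places + neps
Total = 30 + 36 + 178
Total = 244 imperfections/km

244 imperfections/km


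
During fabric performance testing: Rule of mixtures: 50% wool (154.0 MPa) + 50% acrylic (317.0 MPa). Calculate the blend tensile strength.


Formula: Blend property = (fraction_A * property_A) + (fraction_B * property_B)
Step 1: Contribution A = 50/100 * 154.0 MPa = 77.0 MPa
Step 2: Contribution B = 50/100 * 317.0 MPa = 158.5 MPa
Step 3: Blend tensile strength = 77.0 + 158.5 = 235.5 MPa

235.5 MPa


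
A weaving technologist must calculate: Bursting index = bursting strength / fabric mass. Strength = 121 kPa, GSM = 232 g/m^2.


Formula: Bursting Index = Bursting Strength / Fabric GSM
BI = 121 kPa / 232 g/m^2
BI = 0.522 kPa/(g/m^2)

0.522 kPa/(g/m^2)


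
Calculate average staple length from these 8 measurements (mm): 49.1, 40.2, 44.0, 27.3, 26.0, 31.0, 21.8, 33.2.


Formula: Mean = sum of lengths / count
Sum = 49.1 + 40.2 + 44.0 + 27.3 + 26.0 + 31.0 + 21.8 + 33.2
Sum = 272.6 mm
Mean = 272.6 / 8 = 34.08 mm

34.08 mm


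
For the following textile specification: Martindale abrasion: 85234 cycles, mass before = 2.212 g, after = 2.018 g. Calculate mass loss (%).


Formula: Mass loss% = ((m_before - m_after) / m_before) * 100
Step 1: Mass loss = 2.212 - 2.018 = 0.194 g
Step 2: Ratio = 0.194 / 2.212 = 0.0877034
Step 3: Mass loss% = 0.0877034 * 100 = 8.77034% ≈ 8.77%

8.77%


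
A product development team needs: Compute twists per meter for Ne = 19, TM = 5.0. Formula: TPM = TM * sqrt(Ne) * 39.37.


Formula: TPM = TM * sqrt(Ne) * 39.37
Step 1: sqrt(Ne) = sqrt(19) = 4.3589
Step 2: TM * sqrt(Ne) = 5.0 * 4.3589 = 21.7945
Step 3: TPM = 21.7945 * 39.37 = 858 twists/m

858 twists/m


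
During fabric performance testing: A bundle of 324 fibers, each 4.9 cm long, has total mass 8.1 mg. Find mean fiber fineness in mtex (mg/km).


Formula: fineness (mtex) = mass (mg) / total length (km) = (mass_mg / total_length_m) * 1000
Step 1: Convert fiber length: 4.9 cm = 0.049 m
Step 2: Total fiber length = 324 * 0.049 = 15.876 m
Step 3: Linear density = 8.1 mg / 15.876 m = 0.5102 mg/m
Step 4: fineness = 0.5102 * 1000 = 510.2 mtex

510.2 mtex


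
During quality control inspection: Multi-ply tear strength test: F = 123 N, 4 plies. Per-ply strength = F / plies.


Formula: Per-ply strength = Total force / Number of plies
Per-ply = 123 N / 4
Per-ply = 30.75 N

30.75 N


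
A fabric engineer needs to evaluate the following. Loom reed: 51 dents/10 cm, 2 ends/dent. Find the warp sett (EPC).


Formula: EPC = (dents per 10 cm * ends per dent) / 10
Step 1: Total ends per 10 cm = 51 * 2 = 102
Step 2: EPC = 102 / 10 = 10.2 ends/cm

10.2 ends/cm


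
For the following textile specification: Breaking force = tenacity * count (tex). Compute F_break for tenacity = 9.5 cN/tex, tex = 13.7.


Formula: Breaking force = Tenacity * Linear density
F = 9.5 cN/tex * 13.7 tex
F = 130.15 cN

130.15 cN


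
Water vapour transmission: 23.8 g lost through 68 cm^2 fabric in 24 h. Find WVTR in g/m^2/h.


Formula: WVTR = mass_loss / (area * time)
Step 1: Convert area: 68 cm^2 = 0.0068 m^2
Step 2: WVTR = 23.8 g / (0.0068 m^2 * 24 h)
Step 3: WVTR = 23.8 / 0.1632 = 145.8 g/m^2/h

145.8 g/m^2/h


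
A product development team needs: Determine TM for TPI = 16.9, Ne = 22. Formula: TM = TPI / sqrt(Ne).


Formula: TM = TPI / sqrt(Ne)
Step 1: sqrt(Ne) = sqrt(22) = 4.6904
Step 2: TM = 16.9 / 4.6904 = 3.60

3.60 TM


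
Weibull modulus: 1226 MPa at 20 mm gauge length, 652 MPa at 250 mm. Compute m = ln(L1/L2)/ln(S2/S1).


Formula: m = ln(L1/L2) / ln(S2/S1)
Step 1: ln(L1/L2) = ln(20/250) = -2.52573
Step 2: S2/S1 = 652/1226 = 0.53181
Step 3: ln(S2/S1) = ln(0.53181) = -0.63147
Step 4: m = -2.52573 / -0.63147 = 4.00

4.00 (Weibull m)


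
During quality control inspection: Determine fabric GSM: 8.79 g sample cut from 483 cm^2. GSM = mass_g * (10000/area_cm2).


Formula: GSM = mass_g / area_m2
Step 1: Convert area: 483 cm^2 = 483 / 10000 = 0.0483 m^2
Step 2: GSM = 8.79 g / 0.0483 m^2 = 182.0 g/m^2

182.0 g/m^2


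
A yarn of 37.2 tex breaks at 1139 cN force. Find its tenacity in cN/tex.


Formula: Tenacity = Breaking force / Linear density
Tenacity = 1139 cN / 37.2 tex
Tenacity = 30.62 cN/tex

30.62 cN/tex


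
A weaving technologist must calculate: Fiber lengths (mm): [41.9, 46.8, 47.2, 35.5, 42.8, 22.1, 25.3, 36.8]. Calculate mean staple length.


Formula: Mean = sum of lengths / count
Sum = 41.9 + 46.8 + 47.2 + 35.5 + 42.8 + 22.1 + 25.3 + 36.8
Sum = 298.4 mm
Mean = 298.4 / 8 = 37.30 mm

37.30 mm


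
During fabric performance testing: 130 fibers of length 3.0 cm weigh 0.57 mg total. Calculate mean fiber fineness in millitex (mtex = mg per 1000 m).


Formula: fineness (mtex) = mass (mg) / total length (km) = (mass_mg / total_length_m) * 1000
Step 1: Convert fiber length: 3.0 cm = 0.03 m
Step 2: Total fiber length = 130 * 0.03 = 3.9 m
Step 3: Linear density = 0.57 mg / 3.9 m = 0.1462 mg/m
Step 4: fineness = 0.1462 * 1000 = 146.2 mtex

146.2 mtex


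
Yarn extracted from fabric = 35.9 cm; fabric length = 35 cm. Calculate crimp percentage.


Formula: Crimp% = ((L_yarn - L_fabric) / L_fabric) * 100
Step 1: Extension = 35.9 - 35 = 0.9 cm
Step 2: Crimp% = (0.9 / 35) * 100
Step 3: Crimp% = 0.025714 * 100 = 2.5714% ≈ 2.6%

2.6%


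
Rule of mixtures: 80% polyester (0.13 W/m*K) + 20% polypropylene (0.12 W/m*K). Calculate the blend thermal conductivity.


Formula: Blend property = (fraction_A * property_A) + (fraction_B * property_B)
Step 1: Contribution A = 80/100 * 0.13 W/m*K = 0.104 W/m*K
Step 2: Contribution B = 20/100 * 0.12 W/m*K = 0.024 W/m*K
Step 3: Blend thermal conductivity = 0.104 + 0.024 = 0.128 W/m*K

0.128 W/m*K


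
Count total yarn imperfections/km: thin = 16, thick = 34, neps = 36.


Formula: Total = thin places + thick places + neps
Total = 16 + 34 + 36
Total = 86 imperfections/km

86 imperfections/km


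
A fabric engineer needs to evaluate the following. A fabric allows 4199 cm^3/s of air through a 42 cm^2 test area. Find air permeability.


Formula: Air Permeability = Airflow / Test Area
AP = 4199 cm^3/s / 42 cm^2
AP = 100.0 cm^3/s/cm^2

100.0 cm^3/s/cm^2


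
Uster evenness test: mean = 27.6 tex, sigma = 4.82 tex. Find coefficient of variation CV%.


Formula: CV% = (standard deviation / mean) * 100
Step 1: Ratio = 4.82 / 27.6 = 0.174638
Step 2: CV% = 0.174638 * 100 = 17.4638% ≈ 17.5%

17.5%


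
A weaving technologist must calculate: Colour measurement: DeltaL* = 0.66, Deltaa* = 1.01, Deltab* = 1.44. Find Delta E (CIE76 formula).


Formula: Delta E = sqrt(dL*^2 + da*^2 + db*^2)
Step 1: dL*^2 = 0.66^2 = 0.4356
Step 2: da*^2 = 1.01^2 = 1.0201
Step 3: db*^2 = 1.44^2 = 2.0736
Step 4: Sum = 0.4356 + 1.0201 + 2.0736 = 3.5293
Step 5: Delta E = sqrt(3.5293) = 1.88

1.88 Delta E


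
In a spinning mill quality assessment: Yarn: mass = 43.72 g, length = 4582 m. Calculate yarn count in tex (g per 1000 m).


Formula: Tex = (mass_g / length_m) * 1000
Substituting: Tex = (43.72 / 4582) * 1000
Intermediate: 43.72 / 4582 = 0.00954168 g/m
Tex = 0.00954168 * 1000 = 9.54 tex

9.54 tex


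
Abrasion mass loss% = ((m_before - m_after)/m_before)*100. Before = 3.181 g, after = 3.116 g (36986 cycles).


Formula: Mass loss% = ((m_before - m_after) / m_before) * 100
Step 1: Mass loss = 3.181 - 3.116 = 0.065 g
Step 2: Ratio = 0.065 / 3.181 = 0.0204338
Step 3: Mass loss% = 0.0204338 * 100 = 2.04338% ≈ 2.04%

2.04%


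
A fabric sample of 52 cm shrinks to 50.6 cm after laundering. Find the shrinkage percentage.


Formula: Shrinkage% = ((L_before - L_after) / L_before) * 100
Step 1: Shrinkage = 52 - 50.6 = 1.4 cm
Step 2: Shrinkage% = (1.4 / 52) * 100
Step 3: Shrinkage% = 0.026923 * 100 = 2.6923% ≈ 2.7%

2.7%


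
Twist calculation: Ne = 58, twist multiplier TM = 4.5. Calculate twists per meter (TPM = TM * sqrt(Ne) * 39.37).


Formula: TPM = TM * sqrt(Ne) * 39.37
Step 1: sqrt(Ne) = sqrt(58) = 7.6158
Step 2: TM * sqrt(Ne) = 4.5 * 7.6158 = 34.2711
Step 3: TPM = 34.2711 * 39.37 = 1349 twists/m

1349 twists/m


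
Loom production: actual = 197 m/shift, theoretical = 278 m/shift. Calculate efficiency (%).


Formula: Efficiency% = (Actual output / Theoretical output) * 100
Efficiency% = (197 / 278) * 100
Efficiency% = 0.708633 * 100 = 70.8633% ≈ 70.9%

70.9%


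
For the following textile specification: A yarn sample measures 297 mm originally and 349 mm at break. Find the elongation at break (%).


Formula: Elongation (%) = ((L_break - L0) / L0) * 100
Step 1: Extension = 349 - 297 = 52 mm
Step 2: Elongation = (52 / 297) * 100
Step 3: Elongation = 0.175084 * 100 = 17.5084% ≈ 17.5%

17.5%


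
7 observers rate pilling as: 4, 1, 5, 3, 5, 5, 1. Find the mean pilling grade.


Formula: Mean = sum / count
Sum = 4 + 1 + 5 + 3 + 5 + 5 + 1 = 24
Mean = 24 / 7 = 3.4

3.4


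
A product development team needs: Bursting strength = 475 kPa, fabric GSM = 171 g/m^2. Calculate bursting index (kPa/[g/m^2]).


Formula: Bursting Index = Bursting Strength / Fabric GSM
BI = 475 kPa / 171 g/m^2
BI = 2.778 kPa/(g/m^2)

2.778 kPa/(g/m^2)


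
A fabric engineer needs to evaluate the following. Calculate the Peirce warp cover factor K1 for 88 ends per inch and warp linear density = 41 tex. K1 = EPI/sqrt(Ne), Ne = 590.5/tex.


Formula: K1 = EPI / sqrt(Ne), with Ne = 590.5 / tex_warp
Step 1: Ne = 590.5 / 41 = 14.402
Step 2: sqrt(Ne) = sqrt(14.402) = 3.795
Step 3: K1 = 88 / 3.795 = 23.2

23.2


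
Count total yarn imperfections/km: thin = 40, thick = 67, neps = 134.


Formula: Total = thin places + thick places + neps
Total = 40 + 67 + 134
Total = 241 imperfections/km

241 imperfections/km


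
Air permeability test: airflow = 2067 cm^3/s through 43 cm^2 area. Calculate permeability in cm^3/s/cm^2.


Formula: Air Permeability = Airflow / Test Area
AP = 2067 cm^3/s / 43 cm^2
AP = 48.1 cm^3/s/cm^2

48.1 cm^3/s/cm^2


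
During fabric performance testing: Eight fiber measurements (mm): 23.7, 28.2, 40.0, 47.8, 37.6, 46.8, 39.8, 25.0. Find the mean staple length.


Formula: Mean = sum of lengths / count
Sum = 23.7 + 28.2 + 40.0 + 47.8 + 37.6 + 46.8 + 39.8 + 25.0
Sum = 288.9 mm
Mean = 288.9 / 8 = 36.11 mm

36.11 mm


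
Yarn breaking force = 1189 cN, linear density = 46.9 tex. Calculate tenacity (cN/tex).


Formula: Tenacity = Breaking force / Linear density
Tenacity = 1189 cN / 46.9 tex
Tenacity = 25.35 cN/tex

25.35 cN/tex


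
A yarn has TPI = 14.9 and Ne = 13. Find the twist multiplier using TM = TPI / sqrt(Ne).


Formula: TM = TPI / sqrt(Ne)
Step 1: sqrt(Ne) = sqrt(13) = 3.6056
Step 2: TM = 14.9 / 3.6056 = 4.13

4.13 TM


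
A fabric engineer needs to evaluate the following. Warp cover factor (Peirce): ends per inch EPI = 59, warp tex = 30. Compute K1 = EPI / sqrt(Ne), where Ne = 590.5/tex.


Formula: K1 = EPI / sqrt(Ne), with Ne = 590.5 / tex_warp
Step 1: Ne = 590.5 / 30 = 19.683
Step 2: sqrt(Ne) = sqrt(19.683) = 4.4366
Step 3: K1 = 59 / 4.4366 = 13.3

13.3


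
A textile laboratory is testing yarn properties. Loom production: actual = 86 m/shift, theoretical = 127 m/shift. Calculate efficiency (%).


Formula: Efficiency% = (Actual output / Theoretical output) * 100
Efficiency% = (86 / 127) * 100
Efficiency% = 0.677165 * 100 = 67.7165% ≈ 67.7%

67.7%


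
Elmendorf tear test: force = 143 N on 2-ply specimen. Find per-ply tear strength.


Formula: Per-ply strength = Total force / Number of plies
Per-ply = 143 N / 2
Per-ply = 71.5 N

71.5 N


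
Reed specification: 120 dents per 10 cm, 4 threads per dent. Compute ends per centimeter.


Formula: EPC = (dents per 10 cm * ends per dent) / 10
Step 1: Total ends per 10 cm = 120 * 4 = 480
Step 2: EPC = 480 / 10 = 48.0 ends/cm

48.0 ends/cm


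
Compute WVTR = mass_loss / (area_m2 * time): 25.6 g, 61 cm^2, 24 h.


Formula: WVTR = mass_loss / (area * time)
Step 1: Convert area: 61 cm^2 = 0.0061 m^2
Step 2: WVTR = 25.6 g / (0.0061 m^2 * 24 h)
Step 3: WVTR = 25.6 / 0.1464 = 174.9 g/m^2/h

174.9 g/m^2/h


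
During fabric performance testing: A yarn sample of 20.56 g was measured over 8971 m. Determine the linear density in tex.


Formula: Tex = (mass_g / length_m) * 1000
Substituting: Tex = (20.56 / 8971) * 1000
Intermediate: 20.56 / 8971 = 0.00229183 g/m
Tex = 0.00229183 * 1000 = 2.29 tex

2.29 tex


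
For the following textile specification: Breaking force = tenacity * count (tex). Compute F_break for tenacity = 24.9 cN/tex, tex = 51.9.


Formula: Breaking force = Tenacity * Linear density
F = 24.9 cN/tex * 51.9 tex
F = 1292.31 cN

1292.31 cN


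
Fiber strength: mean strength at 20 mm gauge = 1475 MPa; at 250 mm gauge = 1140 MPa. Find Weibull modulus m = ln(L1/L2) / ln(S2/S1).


Formula: m = ln(L1/L2) / ln(S2/S1)
Step 1: ln(L1/L2) = ln(20/250) = -2.52573
Step 2: S2/S1 = 1140/1475 = 0.77288
Step 3: ln(S2/S1) = ln(0.77288) = -0.25763
Step 4: m = -2.52573 / -0.25763 = 9.80

9.80 (Weibull m)


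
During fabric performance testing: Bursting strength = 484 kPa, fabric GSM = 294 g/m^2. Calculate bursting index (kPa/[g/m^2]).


Formula: Bursting Index = Bursting Strength / Fabric GSM
BI = 484 kPa / 294 g/m^2
BI = 1.646 kPa/(g/m^2)

1.646 kPa/(g/m^2)


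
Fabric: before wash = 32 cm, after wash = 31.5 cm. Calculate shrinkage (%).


Formula: Shrinkage% = ((L_before - L_after) / L_before) * 100
Step 1: Shrinkage = 32 - 31.5 = 0.5 cm
Step 2: Shrinkage% = (0.5 / 32) * 100
Step 3: Shrinkage% = 0.015625 * 100 = 1.5625% ≈ 1.6%

1.6%


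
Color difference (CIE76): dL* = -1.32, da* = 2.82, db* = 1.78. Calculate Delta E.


Formula: Delta E = sqrt(dL*^2 + da*^2 + db*^2)
Step 1: dL*^2 = (-1.32)^2 = 1.7424
Step 2: da*^2 = 2.82^2 = 7.9524
Step 3: db*^2 = 1.78^2 = 3.1684
Step 4: Sum = 1.7424 + 7.9524 + 3.1684 = 12.8632
Step 5: Delta E = sqrt(12.8632) = 3.59

3.59 Delta E


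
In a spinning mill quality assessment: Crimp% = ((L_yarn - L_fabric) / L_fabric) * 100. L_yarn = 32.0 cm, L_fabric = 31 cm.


Formula: Crimp% = ((L_yarn - L_fabric) / L_fabric) * 100
Step 1: Extension = 32.0 - 31 = 1.0 cm
Step 2: Crimp% = (1.0 / 31) * 100
Step 3: Crimp% = 0.032258 * 100 = 3.2258% ≈ 3.2%

3.2%


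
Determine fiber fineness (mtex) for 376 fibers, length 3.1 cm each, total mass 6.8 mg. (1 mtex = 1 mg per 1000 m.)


Formula: fineness (mtex) = mass (mg) / total length (km) = (mass_mg / total_length_m) * 1000
Step 1: Convert fiber length: 3.1 cm = 0.031 m
Step 2: Total fiber length = 376 * 0.031 = 11.656 m
Step 3: Linear density = 6.8 mg / 11.656 m = 0.5834 mg/m
Step 4: fineness = 0.5834 * 1000 = 583.4 mtex

583.4 mtex


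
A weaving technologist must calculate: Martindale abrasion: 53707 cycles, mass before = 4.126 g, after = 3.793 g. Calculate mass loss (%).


Formula: Mass loss% = ((m_before - m_after) / m_before) * 100
Step 1: Mass loss = 4.126 - 3.793 = 0.333 g
Step 2: Ratio = 0.333 / 4.126 = 0.0807077
Step 3: Mass loss% = 0.0807077 * 100 = 8.07077% ≈ 8.07%

8.07%


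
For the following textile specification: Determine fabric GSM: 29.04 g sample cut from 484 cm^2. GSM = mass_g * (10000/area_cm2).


Formula: GSM = mass_g / area_m2
Step 1: Convert area: 484 cm^2 = 484 / 10000 = 0.0484 m^2
Step 2: GSM = 29.04 g / 0.0484 m^2 = 600.0 g/m^2

600.0 g/m^2


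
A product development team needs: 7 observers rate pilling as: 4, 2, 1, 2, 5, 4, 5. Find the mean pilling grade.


Formula: Mean = sum / count
Sum = 4 + 2 + 1 + 2 + 5 + 4 + 5 = 23
Mean = 23 / 7 = 3.3

3.3


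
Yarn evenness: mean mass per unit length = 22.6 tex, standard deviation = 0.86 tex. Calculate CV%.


Formula: CV% = (standard deviation / mean) * 100
Step 1: Ratio = 0.86 / 22.6 = 0.038053
Step 2: CV% = 0.038053 * 100 = 3.8053% ≈ 3.8%

3.8%


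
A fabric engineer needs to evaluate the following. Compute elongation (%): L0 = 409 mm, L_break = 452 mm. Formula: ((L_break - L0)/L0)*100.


Formula: Elongation (%) = ((L_break - L0) / L0) * 100
Step 1: Extension = 452 - 409 = 43 mm
Step 2: Elongation = (43 / 409) * 100
Step 3: Elongation = 0.105134 * 100 = 10.5134% ≈ 10.5%

10.5%


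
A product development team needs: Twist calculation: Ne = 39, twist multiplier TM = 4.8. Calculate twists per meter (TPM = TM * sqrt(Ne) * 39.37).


Formula: TPM = TM * sqrt(Ne) * 39.37
Step 1: sqrt(Ne) = sqrt(39) = 6.245
Step 2: TM * sqrt(Ne) = 4.8 * 6.245 = 29.976
Step 3: TPM = 29.976 * 39.37 = 1180 twists/m

1180 twists/m


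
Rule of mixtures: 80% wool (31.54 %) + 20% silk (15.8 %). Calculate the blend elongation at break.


Formula: Blend property = (fraction_A * property_A) + (fraction_B * property_B)
Step 1: Contribution A = 80/100 * 31.54 % = 25.232 %
Step 2: Contribution B = 20/100 * 15.8 % = 3.16 %
Step 3: Blend elongation at break = 25.232 + 3.16 = 28.392 %

28.392 %


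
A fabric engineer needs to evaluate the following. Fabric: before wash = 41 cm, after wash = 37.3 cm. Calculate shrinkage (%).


Formula: Shrinkage% = ((L_before - L_after) / L_before) * 100
Step 1: Shrinkage = 41 - 37.3 = 3.7 cm
Step 2: Shrinkage% = (3.7 / 41) * 100
Step 3: Shrinkage% = 0.090244 * 100 = 9.0244% ≈ 9.0%

9.0%


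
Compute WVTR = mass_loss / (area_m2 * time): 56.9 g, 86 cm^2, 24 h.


Formula: WVTR = mass_loss / (area * time)
Step 1: Convert area: 86 cm^2 = 0.0086 m^2
Step 2: WVTR = 56.9 g / (0.0086 m^2 * 24 h)
Step 3: WVTR = 56.9 / 0.2064 = 275.7 g/m^2/h

275.7 g/m^2/h


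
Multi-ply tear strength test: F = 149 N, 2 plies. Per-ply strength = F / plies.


Formula: Per-ply strength = Total force / Number of plies
Per-ply = 149 N / 2
Per-ply = 74.5 N

74.5 N


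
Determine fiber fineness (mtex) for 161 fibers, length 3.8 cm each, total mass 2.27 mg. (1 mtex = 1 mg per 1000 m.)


Formula: fineness (mtex) = mass (mg) / total length (km) = (mass_mg / total_length_m) * 1000
Step 1: Convert fiber length: 3.8 cm = 0.038 m
Step 2: Total fiber length = 161 * 0.038 = 6.118 m
Step 3: Linear density = 2.27 mg / 6.118 m = 0.3710 mg/m
Step 4: fineness = 0.3710 * 1000 = 371.0 mtex

371.0 mtex


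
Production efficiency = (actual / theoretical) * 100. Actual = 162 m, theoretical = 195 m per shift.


Formula: Efficiency% = (Actual output / Theoretical output) * 100
Efficiency% = (162 / 195) * 100
Efficiency% = 0.830769 * 100 = 83.0769% ≈ 83.1%

83.1%


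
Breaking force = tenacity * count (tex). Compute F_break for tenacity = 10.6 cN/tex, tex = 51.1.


Formula: Breaking force = Tenacity * Linear density
F = 10.6 cN/tex * 51.1 tex
F = 541.66 cN

541.66 cN


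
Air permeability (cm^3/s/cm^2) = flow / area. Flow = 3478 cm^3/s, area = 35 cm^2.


Formula: Air Permeability = Airflow / Test Area
AP = 3478 cm^3/s / 35 cm^2
AP = 99.4 cm^3/s/cm^2

99.4 cm^3/s/cm^2


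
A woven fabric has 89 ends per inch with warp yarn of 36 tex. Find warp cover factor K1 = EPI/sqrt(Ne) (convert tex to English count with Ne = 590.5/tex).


Formula: K1 = EPI / sqrt(Ne), with Ne = 590.5 / tex_warp
Step 1: Ne = 590.5 / 36 = 16.403
Step 2: sqrt(Ne) = sqrt(16.403) = 4.0501
Step 3: K1 = 89 / 4.0501 = 22.0

22.0


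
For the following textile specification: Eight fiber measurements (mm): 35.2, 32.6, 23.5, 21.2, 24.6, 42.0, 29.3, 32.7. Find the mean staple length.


Formula: Mean = sum of lengths / count
Sum = 35.2 + 32.6 + 23.5 + 21.2 + 24.6 + 42.0 + 29.3 + 32.7
Sum = 241.1 mm
Mean = 241.1 / 8 = 30.14 mm

30.14 mm


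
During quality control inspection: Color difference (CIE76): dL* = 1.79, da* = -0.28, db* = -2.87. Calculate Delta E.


Formula: Delta E = sqrt(dL*^2 + da*^2 + db*^2)
Step 1: dL*^2 = 1.79^2 = 3.2041
Step 2: da*^2 = (-0.28)^2 = 0.0784
Step 3: db*^2 = (-2.87)^2 = 8.2369
Step 4: Sum = 3.2041 + 0.0784 + 8.2369 = 11.5194
Step 5: Delta E = sqrt(11.5194) = 3.39

3.39 Delta E


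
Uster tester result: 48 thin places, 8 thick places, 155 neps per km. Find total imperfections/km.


Formula: Total = thin places + thick places + neps
Total = 48 + 8 + 155
Total = 211 imperfections/km

211 imperfections/km


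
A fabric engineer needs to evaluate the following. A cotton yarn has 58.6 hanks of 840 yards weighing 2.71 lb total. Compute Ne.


Formula: Ne = hanks / mass_lb
Substituting: Ne = 58.6 / 2.71
Ne = 21.6

21.6 Ne


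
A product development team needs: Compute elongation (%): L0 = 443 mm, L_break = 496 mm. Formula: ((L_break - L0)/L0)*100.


Formula: Elongation (%) = ((L_break - L0) / L0) * 100
Step 1: Extension = 496 - 443 = 53 mm
Step 2: Elongation = (53 / 443) * 100
Step 3: Elongation = 0.119639 * 100 = 11.9639% ≈ 12.0%

12.0%


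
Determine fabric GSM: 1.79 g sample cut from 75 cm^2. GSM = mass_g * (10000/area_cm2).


Formula: GSM = mass_g / area_m2
Step 1: Convert area: 75 cm^2 = 75 / 10000 = 0.0075 m^2
Step 2: GSM = 1.79 g / 0.0075 m^2 = 238.7 g/m^2

238.7 g/m^2


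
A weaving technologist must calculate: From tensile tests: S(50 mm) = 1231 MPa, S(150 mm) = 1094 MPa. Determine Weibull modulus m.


Formula: m = ln(L1/L2) / ln(S2/S1)
Step 1: ln(L1/L2) = ln(50/150) = -1.09861
Step 2: S2/S1 = 1094/1231 = 0.88871
Step 3: ln(S2/S1) = ln(0.88871) = -0.11798
Step 4: m = -1.09861 / -0.11798 = 9.31

9.31 (Weibull m)


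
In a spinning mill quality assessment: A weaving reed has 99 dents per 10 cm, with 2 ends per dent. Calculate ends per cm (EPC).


Formula: EPC = (dents per 10 cm * ends per dent) / 10
Step 1: Total ends per 10 cm = 99 * 2 = 198
Step 2: EPC = 198 / 10 = 19.8 ends/cm

19.8 ends/cm


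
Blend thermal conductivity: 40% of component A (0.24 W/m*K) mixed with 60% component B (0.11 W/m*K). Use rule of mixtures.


Formula: Blend property = (fraction_A * property_A) + (fraction_B * property_B)
Step 1: Contribution A = 40/100 * 0.24 W/m*K = 0.096 W/m*K
Step 2: Contribution B = 60/100 * 0.11 W/m*K = 0.066 W/m*K
Step 3: Blend thermal conductivity = 0.096 + 0.066 = 0.162 W/m*K

0.162 W/m*K


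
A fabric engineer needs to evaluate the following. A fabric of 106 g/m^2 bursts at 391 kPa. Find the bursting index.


Formula: Bursting Index = Bursting Strength / Fabric GSM
BI = 391 kPa / 106 g/m^2
BI = 3.689 kPa/(g/m^2)

3.689 kPa/(g/m^2)


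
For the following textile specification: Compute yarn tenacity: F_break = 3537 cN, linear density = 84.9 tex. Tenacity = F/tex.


Formula: Tenacity = Breaking force / Linear density
Tenacity = 3537 cN / 84.9 tex
Tenacity = 41.66 cN/tex

41.66 cN/tex


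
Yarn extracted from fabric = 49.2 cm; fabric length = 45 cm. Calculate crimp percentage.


Formula: Crimp% = ((L_yarn - L_fabric) / L_fabric) * 100
Step 1: Extension = 49.2 - 45 = 4.2 cm
Step 2: Crimp% = (4.2 / 45) * 100
Step 3: Crimp% = 0.093333 * 100 = 9.3333% ≈ 9.3%

9.3%


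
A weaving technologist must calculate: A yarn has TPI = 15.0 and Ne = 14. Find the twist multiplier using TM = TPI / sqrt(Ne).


Formula: TM = TPI / sqrt(Ne)
Step 1: sqrt(Ne) = sqrt(14) = 3.7417
Step 2: TM = 15.0 / 3.7417 = 4.01

4.01 TM


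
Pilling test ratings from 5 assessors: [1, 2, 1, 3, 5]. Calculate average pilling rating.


Formula: Mean = sum / count
Sum = 1 + 2 + 1 + 3 + 5 = 12
Mean = 12 / 5 = 2.4

2.4


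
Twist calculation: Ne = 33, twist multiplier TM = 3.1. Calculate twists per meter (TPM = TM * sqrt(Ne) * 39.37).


Formula: TPM = TM * sqrt(Ne) * 39.37
Step 1: sqrt(Ne) = sqrt(33) = 5.7446
Step 2: TM * sqrt(Ne) = 3.1 * 5.7446 = 17.8083
Step 3: TPM = 17.8083 * 39.37 = 701 twists/m

701 twists/m


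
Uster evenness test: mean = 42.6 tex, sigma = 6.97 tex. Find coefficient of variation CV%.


Formula: CV% = (standard deviation / mean) * 100
Step 1: Ratio = 6.97 / 42.6 = 0.163615
Step 2: CV% = 0.163615 * 100 = 16.3615% ≈ 16.4%

16.4%


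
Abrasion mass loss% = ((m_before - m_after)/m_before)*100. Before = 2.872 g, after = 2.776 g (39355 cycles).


Formula: Mass loss% = ((m_before - m_after) / m_before) * 100
Step 1: Mass loss = 2.872 - 2.776 = 0.096 g
Step 2: Ratio = 0.096 / 2.872 = 0.0334262
Step 3: Mass loss% = 0.0334262 * 100 = 3.34262% ≈ 3.34%

3.34%


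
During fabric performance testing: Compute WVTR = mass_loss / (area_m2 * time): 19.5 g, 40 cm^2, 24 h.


Formula: WVTR = mass_loss / (area * time)
Step 1: Convert area: 40 cm^2 = 0.004 m^2
Step 2: WVTR = 19.5 g / (0.004 m^2 * 24 h)
Step 3: WVTR = 19.5 / 0.096 = 203.1 g/m^2/h

203.1 g/m^2/h


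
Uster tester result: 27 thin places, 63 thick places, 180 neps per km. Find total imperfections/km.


Formula: Total = thin places + thick places + neps
Total = 27 + 63 + 180
Total = 270 imperfections/km

270 imperfections/km


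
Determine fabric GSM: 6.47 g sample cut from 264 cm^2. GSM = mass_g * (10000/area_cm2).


Formula: GSM = mass_g / area_m2
Step 1: Convert area: 264 cm^2 = 264 / 10000 = 0.0264 m^2
Step 2: GSM = 6.47 g / 0.0264 m^2 = 245.1 g/m^2

245.1 g/m^2


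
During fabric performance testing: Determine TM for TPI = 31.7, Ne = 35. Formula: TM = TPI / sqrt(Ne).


Formula: TM = TPI / sqrt(Ne)
Step 1: sqrt(Ne) = sqrt(35) = 5.9161
Step 2: TM = 31.7 / 5.9161 = 5.36

5.36 TM


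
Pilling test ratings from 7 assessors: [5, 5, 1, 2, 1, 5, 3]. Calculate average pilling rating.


Formula: Mean = sum / count
Sum = 5 + 5 + 1 + 2 + 1 + 5 + 3 = 22
Mean = 22 / 7 = 3.1

3.1


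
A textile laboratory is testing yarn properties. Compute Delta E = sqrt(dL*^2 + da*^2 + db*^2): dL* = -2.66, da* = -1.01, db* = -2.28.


Formula: Delta E = sqrt(dL*^2 + da*^2 + db*^2)
Step 1: dL*^2 = (-2.66)^2 = 7.0756
Step 2: da*^2 = (-1.01)^2 = 1.0201
Step 3: db*^2 = (-2.28)^2 = 5.1984
Step 4: Sum = 7.0756 + 1.0201 + 5.1984 = 13.2941
Step 5: Delta E = sqrt(13.2941) = 3.65

3.65 Delta E


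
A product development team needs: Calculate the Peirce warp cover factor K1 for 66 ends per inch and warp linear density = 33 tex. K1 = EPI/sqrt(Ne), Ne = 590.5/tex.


Formula: K1 = EPI / sqrt(Ne), with Ne = 590.5 / tex_warp
Step 1: Ne = 590.5 / 33 = 17.894
Step 2: sqrt(Ne) = sqrt(17.894) = 4.2301
Step 3: K1 = 66 / 4.2301 = 15.6

15.6


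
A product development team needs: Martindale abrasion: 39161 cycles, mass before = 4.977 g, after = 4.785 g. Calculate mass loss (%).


Formula: Mass loss% = ((m_before - m_after) / m_before) * 100
Step 1: Mass loss = 4.977 - 4.785 = 0.192 g
Step 2: Ratio = 0.192 / 4.977 = 0.0385775
Step 3: Mass loss% = 0.0385775 * 100 = 3.85775% ≈ 3.86%

3.86%


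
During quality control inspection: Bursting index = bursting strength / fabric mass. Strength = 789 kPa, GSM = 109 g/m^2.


Formula: Bursting Index = Bursting Strength / Fabric GSM
BI = 789 kPa / 109 g/m^2
BI = 7.239 kPa/(g/m^2)

7.239 kPa/(g/m^2)


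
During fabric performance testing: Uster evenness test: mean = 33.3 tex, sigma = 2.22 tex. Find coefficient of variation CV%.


Formula: CV% = (standard deviation / mean) * 100
Step 1: Ratio = 2.22 / 33.3 = 0.066667
Step 2: CV% = 0.066667 * 100 = 6.6667% ≈ 6.7%

6.7%


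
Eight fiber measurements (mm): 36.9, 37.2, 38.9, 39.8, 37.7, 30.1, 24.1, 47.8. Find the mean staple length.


Formula: Mean = sum of lengths / count
Sum = 36.9 + 37.2 + 38.9 + 39.8 + 37.7 + 30.1 + 24.1 + 47.8
Sum = 292.5 mm
Mean = 292.5 / 8 = 36.56 mm

36.56 mm


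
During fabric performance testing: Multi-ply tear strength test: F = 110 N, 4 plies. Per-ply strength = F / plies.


Formula: Per-ply strength = Total force / Number of plies
Per-ply = 110 N / 4
Per-ply = 27.5 N

27.5 N


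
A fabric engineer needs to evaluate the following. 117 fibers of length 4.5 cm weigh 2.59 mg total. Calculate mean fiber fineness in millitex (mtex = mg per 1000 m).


Formula: fineness (mtex) = mass (mg) / total length (km) = (mass_mg / total_length_m) * 1000
Step 1: Convert fiber length: 4.5 cm = 0.045 m
Step 2: Total fiber length = 117 * 0.045 = 5.265 m
Step 3: Linear density = 2.59 mg / 5.265 m = 0.4919 mg/m
Step 4: fineness = 0.4919 * 1000 = 491.9 mtex

491.9 mtex


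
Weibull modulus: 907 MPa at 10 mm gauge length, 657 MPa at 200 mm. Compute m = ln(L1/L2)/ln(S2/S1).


Formula: m = ln(L1/L2) / ln(S2/S1)
Step 1: ln(L1/L2) = ln(10/200) = -2.99573
Step 2: S2/S1 = 657/907 = 0.72437
Step 3: ln(S2/S1) = ln(0.72437) = -0.32245
Step 4: m = -2.99573 / -0.32245 = 9.29

9.29 (Weibull m)


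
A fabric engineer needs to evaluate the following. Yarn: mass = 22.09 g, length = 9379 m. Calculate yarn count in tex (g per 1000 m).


Formula: Tex = (mass_g / length_m) * 1000
Substituting: Tex = (22.09 / 9379) * 1000
Intermediate: 22.09 / 9379 = 0.00235526 g/m
Tex = 0.00235526 * 1000 = 2.36 tex

2.36 tex


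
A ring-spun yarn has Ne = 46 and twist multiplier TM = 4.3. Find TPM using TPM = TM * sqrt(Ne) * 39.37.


Formula: TPM = TM * sqrt(Ne) * 39.37
Step 1: sqrt(Ne) = sqrt(46) = 6.7823
Step 2: TM * sqrt(Ne) = 4.3 * 6.7823 = 29.1639
Step 3: TPM = 29.1639 * 39.37 = 1148 twists/m

1148 twists/m


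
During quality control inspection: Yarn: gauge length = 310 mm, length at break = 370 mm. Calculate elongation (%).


Formula: Elongation (%) = ((L_break - L0) / L0) * 100
Step 1: Extension = 370 - 310 = 60 mm
Step 2: Elongation = (60 / 310) * 100
Step 3: Elongation = 0.193548 * 100 = 19.3548% ≈ 19.4%

19.4%


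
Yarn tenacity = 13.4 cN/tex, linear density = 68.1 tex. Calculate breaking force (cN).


Formula: Breaking force = Tenacity * Linear density
F = 13.4 cN/tex * 68.1 tex
F = 912.54 cN

912.54 cN


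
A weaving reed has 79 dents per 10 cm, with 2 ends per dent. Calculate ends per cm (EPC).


Formula: EPC = (dents per 10 cm * ends per dent) / 10
Step 1: Total ends per 10 cm = 79 * 2 = 158
Step 2: EPC = 158 / 10 = 15.8 ends/cm

15.8 ends/cm
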